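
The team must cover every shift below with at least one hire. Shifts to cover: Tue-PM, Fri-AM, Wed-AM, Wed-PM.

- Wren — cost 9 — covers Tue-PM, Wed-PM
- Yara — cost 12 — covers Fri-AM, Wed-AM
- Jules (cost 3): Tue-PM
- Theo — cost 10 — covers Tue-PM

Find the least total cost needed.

21

The greedy cost-per-new-shift heuristic would pick Jules, Yara, and Wren for 24, but a cheaper cover exists.
Choose Wren and Yara: together they cover Tue-PM, Fri-AM, Wed-AM, Wed-PM — every shift.
Total cost: 9 + 12 = 21.
No cover costs less than 21.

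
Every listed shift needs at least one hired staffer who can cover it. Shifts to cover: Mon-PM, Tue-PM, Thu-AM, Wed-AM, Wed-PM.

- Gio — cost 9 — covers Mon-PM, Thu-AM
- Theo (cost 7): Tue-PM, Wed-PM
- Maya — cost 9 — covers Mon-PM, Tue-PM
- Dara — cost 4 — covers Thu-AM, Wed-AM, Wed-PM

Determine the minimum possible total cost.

13

This is a weighted set-cover instance.
Choose Maya and Dara: together they cover Mon-PM, Tue-PM, Thu-AM, Wed-AM, Wed-PM — every shift.
Total cost: 9 + 4 = 13.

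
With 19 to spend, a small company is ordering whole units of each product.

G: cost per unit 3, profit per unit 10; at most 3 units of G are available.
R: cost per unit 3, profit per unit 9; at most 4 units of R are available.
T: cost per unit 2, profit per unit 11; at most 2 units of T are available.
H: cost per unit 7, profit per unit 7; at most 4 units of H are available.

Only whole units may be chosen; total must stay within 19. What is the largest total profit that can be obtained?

70

This is a bounded integer knapsack.
2×G, 3×R, and 2×T: cost 19 ≤ 19, profit 2·10 + 3·9 + 2·11 = 69.
3×G, 2×R, and 2×T: cost 19 ≤ 19, profit 3·10 + 2·9 + 2·11 = 70.
Best is 70.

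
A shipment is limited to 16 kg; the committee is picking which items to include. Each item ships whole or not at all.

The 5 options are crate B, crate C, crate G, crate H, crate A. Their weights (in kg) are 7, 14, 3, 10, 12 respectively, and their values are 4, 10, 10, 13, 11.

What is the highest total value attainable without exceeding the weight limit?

Allowing fractional choices, the relaxed optimum would be about 25.8, but items are indivisible.
crate G + crate H: weight 3 + 10 = 13 ≤ 16, value 10 + 13 = 23.
crate G + crate A: weight 3 + 12 = 15 ≤ 16, value 10 + 11 = 21.
Best is crate G and crate H with total value 23.

23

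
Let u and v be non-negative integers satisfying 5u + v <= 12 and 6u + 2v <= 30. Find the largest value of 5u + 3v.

(u,v)=(0,12) is feasible, giving 36.
(u,v)=(0,11) is feasible, giving 33.
The best lattice point is (0,12), giving 36.

36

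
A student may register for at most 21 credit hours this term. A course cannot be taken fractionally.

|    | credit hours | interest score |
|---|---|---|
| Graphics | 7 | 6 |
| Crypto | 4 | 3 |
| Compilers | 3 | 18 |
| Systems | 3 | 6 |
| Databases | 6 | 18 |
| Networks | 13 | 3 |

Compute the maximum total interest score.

Take Graphics, Compilers, Systems, and Databases: credit hours 7 + 3 + 3 + 6 = 19 ≤ 21, interest score 6 + 18 + 6 + 18 = 48.
No other feasible combination does better.

48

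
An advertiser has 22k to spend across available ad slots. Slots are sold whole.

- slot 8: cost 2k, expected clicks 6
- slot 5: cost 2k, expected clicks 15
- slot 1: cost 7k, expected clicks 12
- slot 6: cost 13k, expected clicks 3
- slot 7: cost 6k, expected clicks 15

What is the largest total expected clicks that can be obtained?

48

Treat it as a binary knapsack problem.
Allowing fractional choices, the relaxed optimum would be about 49.2, but ad slots are indivisible.
slot 8 + slot 5 + slot 1 + slot 7: cost 2 + 2 + 7 + 6 = 17 ≤ 22, expected clicks 6 + 15 + 12 + 15 = 48.
slot 8 + slot 5 + slot 7: cost 2 + 2 + 6 = 10 ≤ 22, expected clicks 6 + 15 + 15 = 36.
slot 5 + slot 1 + slot 7: cost 2 + 7 + 6 = 15 ≤ 22, expected clicks 15 + 12 + 15 = 42.
Best is slot 8, slot 5, slot 1, and slot 7 with total expected clicks 48.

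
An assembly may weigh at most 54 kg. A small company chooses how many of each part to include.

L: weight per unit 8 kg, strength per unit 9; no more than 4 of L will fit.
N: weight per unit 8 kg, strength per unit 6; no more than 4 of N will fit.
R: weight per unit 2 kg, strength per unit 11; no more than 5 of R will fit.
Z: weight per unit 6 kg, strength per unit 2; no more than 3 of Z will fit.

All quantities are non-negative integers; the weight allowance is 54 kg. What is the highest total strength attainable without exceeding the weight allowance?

97

This is a bounded integer knapsack.
4×L, 1×N, and 5×R: weight 50 ≤ 54, strength 4·9 + 1·6 + 5·11 = 97.
4×L, 5×R, and 2×Z: weight 54 ≤ 54, strength 4·9 + 5·11 + 2·2 = 95.
Best is 97.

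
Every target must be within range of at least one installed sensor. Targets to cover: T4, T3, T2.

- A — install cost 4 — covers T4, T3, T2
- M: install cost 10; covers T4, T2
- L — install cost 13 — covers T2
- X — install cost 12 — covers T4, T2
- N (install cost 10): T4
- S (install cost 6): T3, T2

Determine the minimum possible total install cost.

4

This is a weighted set-cover instance.
A alone covers T4, T3, T2 — every target.
Total install cost: 4.
No cover costs less than 4.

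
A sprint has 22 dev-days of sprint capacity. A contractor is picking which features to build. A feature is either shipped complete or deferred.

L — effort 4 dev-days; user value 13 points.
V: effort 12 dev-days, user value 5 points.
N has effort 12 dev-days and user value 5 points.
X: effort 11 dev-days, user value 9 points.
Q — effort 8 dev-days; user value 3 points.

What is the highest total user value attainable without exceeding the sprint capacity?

Allowing fractional choices, the relaxed optimum would be about 24.9, but features are indivisible.
L + X: effort 4 + 11 = 15 ≤ 22, user value 13 + 9 = 22.
L + V: effort 4 + 12 = 16 ≤ 22, user value 13 + 5 = 18.
Best is L and X with total user value 22.

22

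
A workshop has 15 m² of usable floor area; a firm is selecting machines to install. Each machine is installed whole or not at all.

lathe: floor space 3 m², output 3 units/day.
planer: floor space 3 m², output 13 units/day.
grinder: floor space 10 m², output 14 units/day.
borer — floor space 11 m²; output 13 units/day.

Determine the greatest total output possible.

Take planer and grinder: floor space 3 + 10 = 13 ≤ 15, output 13 + 14 = 27.
No other feasible combination does better.

27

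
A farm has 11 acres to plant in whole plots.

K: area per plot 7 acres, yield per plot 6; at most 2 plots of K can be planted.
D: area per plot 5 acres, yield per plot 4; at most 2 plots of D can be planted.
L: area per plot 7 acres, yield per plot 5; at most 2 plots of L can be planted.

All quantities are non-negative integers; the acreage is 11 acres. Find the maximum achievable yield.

8

Take 2×D: area 10 ≤ 11, yield 2·4 = 8.
No other integer combination yields more.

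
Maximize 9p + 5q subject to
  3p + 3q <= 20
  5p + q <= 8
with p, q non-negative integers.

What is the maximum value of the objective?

30

(p,q)=(0,6): 3·0+3·6=18≤20, 5·0+1·6=6≤8, objective 30.
(p,q)=(0,5): 3·0+3·5=15≤20, 5·0+1·5=5≤8, objective 25.
The best lattice point is (0,6), giving 30.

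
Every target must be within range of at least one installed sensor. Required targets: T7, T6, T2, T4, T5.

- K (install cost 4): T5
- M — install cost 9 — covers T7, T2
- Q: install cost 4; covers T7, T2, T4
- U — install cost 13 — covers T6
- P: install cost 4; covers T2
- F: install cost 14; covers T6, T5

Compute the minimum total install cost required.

This is an integer covering problem.
The greedy cost-per-new-target heuristic would pick Q, K, and U for 21, but a cheaper cover exists.
Choose Q and F: together they cover T7, T6, T2, T4, T5 — every target.
Total install cost: 4 + 14 = 18.
No cover costs less than 18.

18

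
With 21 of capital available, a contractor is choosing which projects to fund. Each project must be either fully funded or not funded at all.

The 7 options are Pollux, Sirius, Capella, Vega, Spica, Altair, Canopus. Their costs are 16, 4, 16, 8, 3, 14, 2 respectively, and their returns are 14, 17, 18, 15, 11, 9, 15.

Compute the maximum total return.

58

This is a 0-1 knapsack instance.
Capella + Spica + Canopus: cost 16 + 3 + 2 = 21 ≤ 21, return 18 + 11 + 15 = 44.
Sirius + Vega + Canopus: cost 4 + 8 + 2 = 14 ≤ 21, return 17 + 15 + 15 = 47.
Sirius + Vega + Spica + Canopus: cost 4 + 8 + 3 + 2 = 17 ≤ 21, return 17 + 15 + 11 + 15 = 58.
Best is Sirius, Vega, Spica, and Canopus with total return 58.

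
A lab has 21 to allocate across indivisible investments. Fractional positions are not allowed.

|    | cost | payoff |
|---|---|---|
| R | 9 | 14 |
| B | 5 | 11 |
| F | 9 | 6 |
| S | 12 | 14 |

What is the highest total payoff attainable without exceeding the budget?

28

Take R and S: cost 9 + 12 = 21 ≤ 21, payoff 14 + 14 = 28.
No other feasible combination does better.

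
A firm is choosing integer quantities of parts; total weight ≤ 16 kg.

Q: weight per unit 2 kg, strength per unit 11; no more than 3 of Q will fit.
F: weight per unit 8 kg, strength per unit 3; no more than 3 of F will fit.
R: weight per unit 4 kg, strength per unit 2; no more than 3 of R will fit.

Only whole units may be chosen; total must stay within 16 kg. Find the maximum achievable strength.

This is a bounded integer knapsack.
3×Q and 2×R: weight 14 ≤ 16, strength 3·11 + 2·2 = 37.
3×Q and 1×F: weight 14 ≤ 16, strength 3·11 + 1·3 = 36.
Best is 37.

37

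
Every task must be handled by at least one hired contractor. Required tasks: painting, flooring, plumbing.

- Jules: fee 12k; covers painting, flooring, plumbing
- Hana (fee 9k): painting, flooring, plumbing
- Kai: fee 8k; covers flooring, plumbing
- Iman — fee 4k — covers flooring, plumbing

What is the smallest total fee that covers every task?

9

This is a weighted set-cover instance.
The greedy cost-per-new-task heuristic would pick Iman and Hana for 13, but a cheaper cover exists.
Hana alone covers painting, flooring, plumbing — every task.
Total fee: 9.
No cover costs less than 9.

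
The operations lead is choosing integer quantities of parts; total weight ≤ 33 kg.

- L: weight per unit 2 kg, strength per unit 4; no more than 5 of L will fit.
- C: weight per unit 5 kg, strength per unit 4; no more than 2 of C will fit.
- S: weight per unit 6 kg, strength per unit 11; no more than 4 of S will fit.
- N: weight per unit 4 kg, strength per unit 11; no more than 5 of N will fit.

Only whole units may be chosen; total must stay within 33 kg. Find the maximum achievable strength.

2×S and 5×N: weight 32 ≤ 33, strength 2·11 + 5·11 = 77.
3×L, 1×S, and 5×N: weight 32 ≤ 33, strength 3·4 + 1·11 + 5·11 = 78.
Best is 78.

78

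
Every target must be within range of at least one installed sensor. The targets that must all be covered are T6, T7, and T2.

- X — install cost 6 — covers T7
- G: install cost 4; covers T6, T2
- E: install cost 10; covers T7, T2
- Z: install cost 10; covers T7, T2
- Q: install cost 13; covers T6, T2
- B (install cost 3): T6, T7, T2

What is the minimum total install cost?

3

B alone covers T6, T7, T2 — every target.
Total install cost: 3.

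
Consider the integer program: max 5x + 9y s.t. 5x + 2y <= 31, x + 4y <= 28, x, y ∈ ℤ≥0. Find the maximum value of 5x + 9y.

69

Relaxing integrality, the LP optimum is 73.39 at (x,y) = (3.78, 6.06), which is not an integer point.
(x,y)=(3,6): 5·3+2·6=27≤31, 1·3+4·6=27≤28, objective 69.
(x,y)=(4,5): 5·4+2·5=30≤31, 1·4+4·5=24≤28, objective 65.
(x,y)=(2,6): 5·2+2·6=22≤31, 1·2+4·6=26≤28, objective 64.
(x,y)=(3,5): 5·3+2·5=25≤31, 1·3+4·5=23≤28, objective 60.
The best lattice point is (3,6), giving 69.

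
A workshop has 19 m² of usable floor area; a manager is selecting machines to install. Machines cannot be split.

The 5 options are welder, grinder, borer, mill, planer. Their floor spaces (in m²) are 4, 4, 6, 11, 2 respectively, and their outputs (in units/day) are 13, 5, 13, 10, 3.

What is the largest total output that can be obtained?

34

Allowing fractional choices, the relaxed optimum would be about 36.7, but machines are indivisible.
welder + grinder + borer: floor space 4 + 4 + 6 = 14 ≤ 19, output 13 + 5 + 13 = 31.
welder + borer + planer: floor space 4 + 6 + 2 = 12 ≤ 19, output 13 + 13 + 3 = 29.
welder + grinder + borer + planer: floor space 4 + 4 + 6 + 2 = 16 ≤ 19, output 13 + 5 + 13 + 3 = 34.
Best is welder, grinder, borer, and planer with total output 34.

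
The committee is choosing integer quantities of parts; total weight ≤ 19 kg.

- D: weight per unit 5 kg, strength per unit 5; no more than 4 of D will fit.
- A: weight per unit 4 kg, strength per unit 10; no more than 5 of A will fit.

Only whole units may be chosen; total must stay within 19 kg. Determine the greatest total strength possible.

A has the best ratio (10/4); taking only A gives at most 4×10 = 40 (stopped by the weight limit).
Optimal: 4×A: weight 16 ≤ 19, strength 4·10 = 40.

40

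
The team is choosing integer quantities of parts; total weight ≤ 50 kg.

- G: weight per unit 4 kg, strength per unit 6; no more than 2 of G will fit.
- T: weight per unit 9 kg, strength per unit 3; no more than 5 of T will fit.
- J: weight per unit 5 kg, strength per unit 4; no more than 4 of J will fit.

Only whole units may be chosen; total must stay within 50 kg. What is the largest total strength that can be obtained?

This is a bounded integer knapsack.
Take 2×G, 2×T, and 4×J: weight 46 ≤ 50, strength 2·6 + 2·3 + 4·4 = 34.
G has the best ratio (6/4) and is taken to its limit of 2; remaining capacity is filled optimally with the others.

34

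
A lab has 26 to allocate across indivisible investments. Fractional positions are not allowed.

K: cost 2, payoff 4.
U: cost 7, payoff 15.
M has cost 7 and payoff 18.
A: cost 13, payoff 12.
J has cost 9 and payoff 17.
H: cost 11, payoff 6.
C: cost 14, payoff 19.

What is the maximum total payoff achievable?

54

Allowing fractional choices, the relaxed optimum would be about 55.4, but investments are indivisible.
U + M + J: cost 7 + 7 + 9 = 23 ≤ 26, payoff 15 + 18 + 17 = 50.
K + U + M + J: cost 2 + 7 + 7 + 9 = 25 ≤ 26, payoff 4 + 15 + 18 + 17 = 54.
Best is K, U, M, and J with total payoff 54.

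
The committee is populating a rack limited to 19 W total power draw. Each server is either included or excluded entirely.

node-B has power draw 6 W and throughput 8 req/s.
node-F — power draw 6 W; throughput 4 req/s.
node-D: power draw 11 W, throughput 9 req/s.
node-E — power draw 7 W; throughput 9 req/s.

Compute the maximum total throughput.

node-D + node-E: power draw 11 + 7 = 18 ≤ 19, throughput 9 + 9 = 18.
node-B + node-E: power draw 6 + 7 = 13 ≤ 19, throughput 8 + 9 = 17.
node-B + node-F + node-E: power draw 6 + 6 + 7 = 19 ≤ 19, throughput 8 + 4 + 9 = 21.
Best is node-B, node-F, and node-E with total throughput 21.

21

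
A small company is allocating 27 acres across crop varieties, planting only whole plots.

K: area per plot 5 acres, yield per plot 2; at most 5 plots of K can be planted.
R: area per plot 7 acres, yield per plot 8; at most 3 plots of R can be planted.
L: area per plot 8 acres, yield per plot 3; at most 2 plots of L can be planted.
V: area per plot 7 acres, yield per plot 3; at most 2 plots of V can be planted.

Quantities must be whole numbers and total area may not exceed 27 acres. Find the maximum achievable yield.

26

R has the best ratio (8/7); taking only R gives at most 3×8 = 24 (stopped by the area limit).
Mixing does better — 1×K and 3×R: area 26 ≤ 27, yield 1·2 + 3·8 = 26.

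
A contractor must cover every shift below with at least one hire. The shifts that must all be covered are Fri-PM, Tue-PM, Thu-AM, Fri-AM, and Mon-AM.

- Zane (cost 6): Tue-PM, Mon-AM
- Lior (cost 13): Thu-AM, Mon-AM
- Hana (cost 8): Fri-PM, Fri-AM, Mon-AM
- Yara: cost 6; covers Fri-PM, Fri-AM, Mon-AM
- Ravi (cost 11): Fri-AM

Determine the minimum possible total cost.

25

Choose Zane, Lior, and Yara: together they cover Fri-PM, Tue-PM, Thu-AM, Fri-AM, Mon-AM — every shift.
Total cost: 6 + 13 + 6 = 25.
No cover costs less than 25.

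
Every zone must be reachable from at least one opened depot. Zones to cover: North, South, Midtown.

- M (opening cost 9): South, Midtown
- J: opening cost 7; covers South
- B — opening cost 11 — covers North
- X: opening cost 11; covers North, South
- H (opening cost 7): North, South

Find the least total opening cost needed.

16

Choose M and H: together they cover North, South, Midtown — every zone.
Total opening cost: 9 + 7 = 16.
No cover costs less than 16.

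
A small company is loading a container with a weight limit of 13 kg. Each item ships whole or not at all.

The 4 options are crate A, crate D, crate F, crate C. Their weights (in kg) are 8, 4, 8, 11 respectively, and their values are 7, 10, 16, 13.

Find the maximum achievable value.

26

Take crate D and crate F: weight 4 + 8 = 12 ≤ 13, value 10 + 16 = 26.
No other feasible combination does better.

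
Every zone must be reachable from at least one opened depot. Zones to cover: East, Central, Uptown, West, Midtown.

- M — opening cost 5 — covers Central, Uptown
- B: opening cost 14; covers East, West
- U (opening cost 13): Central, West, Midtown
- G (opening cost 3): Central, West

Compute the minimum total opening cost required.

This is a weighted set-cover instance.
The greedy cost-per-new-zone heuristic would pick G, M, U, and B for 35, but a cheaper cover exists.
Choose M, B, and U: together they cover East, Central, Uptown, West, Midtown — every zone.
Total opening cost: 5 + 14 + 13 = 32.
No cover costs less than 32.

32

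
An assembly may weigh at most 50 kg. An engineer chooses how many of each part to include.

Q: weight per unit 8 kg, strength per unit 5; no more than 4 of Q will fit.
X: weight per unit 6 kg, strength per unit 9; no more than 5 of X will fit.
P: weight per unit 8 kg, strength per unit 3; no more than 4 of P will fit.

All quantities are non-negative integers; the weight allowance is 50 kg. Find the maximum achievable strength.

55

1×Q, 5×X, and 1×P: weight 46 ≤ 50, strength 1·5 + 5·9 + 1·3 = 53.
2×Q and 5×X: weight 46 ≤ 50, strength 2·5 + 5·9 = 55.
Best is 55.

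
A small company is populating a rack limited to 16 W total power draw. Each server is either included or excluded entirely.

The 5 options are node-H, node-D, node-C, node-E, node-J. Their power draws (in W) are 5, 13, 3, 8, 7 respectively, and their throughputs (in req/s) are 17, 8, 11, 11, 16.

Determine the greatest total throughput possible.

44

Allowing fractional choices, the relaxed optimum would be about 45.4, but servers are indivisible.
node-H + node-C + node-E: power draw 5 + 3 + 8 = 16 ≤ 16, throughput 17 + 11 + 11 = 39.
node-H + node-C + node-J: power draw 5 + 3 + 7 = 15 ≤ 16, throughput 17 + 11 + 16 = 44.
node-H + node-J: power draw 5 + 7 = 12 ≤ 16, throughput 17 + 16 = 33.
Best is node-H, node-C, and node-J with total throughput 44.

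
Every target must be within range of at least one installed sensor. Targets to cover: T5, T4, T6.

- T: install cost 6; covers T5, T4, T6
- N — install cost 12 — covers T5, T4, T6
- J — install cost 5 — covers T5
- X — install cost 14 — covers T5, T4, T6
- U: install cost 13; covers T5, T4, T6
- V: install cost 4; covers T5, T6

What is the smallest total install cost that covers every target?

6

T alone covers T5, T4, T6 — every target.
Total install cost: 6.
No cover costs less than 6.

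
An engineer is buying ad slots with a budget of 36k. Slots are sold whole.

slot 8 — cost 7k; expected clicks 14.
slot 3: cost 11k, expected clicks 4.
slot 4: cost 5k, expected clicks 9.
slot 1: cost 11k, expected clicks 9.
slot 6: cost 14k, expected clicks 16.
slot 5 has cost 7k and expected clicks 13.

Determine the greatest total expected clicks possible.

Allowing fractional choices, the relaxed optimum would be about 54.5, but ad slots are indivisible.
slot 8 + slot 4 + slot 1 + slot 5: cost 7 + 5 + 11 + 7 = 30 ≤ 36, expected clicks 14 + 9 + 9 + 13 = 45.
slot 8 + slot 6 + slot 5: cost 7 + 14 + 7 = 28 ≤ 36, expected clicks 14 + 16 + 13 = 43.
slot 8 + slot 4 + slot 6 + slot 5: cost 7 + 5 + 14 + 7 = 33 ≤ 36, expected clicks 14 + 9 + 16 + 13 = 52.
Best is slot 8, slot 4, slot 6, and slot 5 with total expected clicks 52.

52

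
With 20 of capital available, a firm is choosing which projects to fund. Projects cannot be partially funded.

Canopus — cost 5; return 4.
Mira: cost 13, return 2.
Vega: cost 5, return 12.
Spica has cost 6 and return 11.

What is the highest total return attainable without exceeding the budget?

Canopus + Vega + Spica: cost 5 + 5 + 6 = 16 ≤ 20, return 4 + 12 + 11 = 27.
Vega + Spica: cost 5 + 6 = 11 ≤ 20, return 12 + 11 = 23.
Canopus + Vega: cost 5 + 5 = 10 ≤ 20, return 4 + 12 = 16.
Best is Canopus, Vega, and Spica with total return 27.

27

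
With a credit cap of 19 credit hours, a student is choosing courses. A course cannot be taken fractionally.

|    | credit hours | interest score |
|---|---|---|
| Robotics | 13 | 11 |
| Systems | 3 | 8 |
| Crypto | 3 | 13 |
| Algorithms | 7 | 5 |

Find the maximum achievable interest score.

Take Robotics, Systems, and Crypto: credit hours 13 + 3 + 3 = 19 ≤ 19, interest score 11 + 8 + 13 = 32.
No other feasible combination does better.

32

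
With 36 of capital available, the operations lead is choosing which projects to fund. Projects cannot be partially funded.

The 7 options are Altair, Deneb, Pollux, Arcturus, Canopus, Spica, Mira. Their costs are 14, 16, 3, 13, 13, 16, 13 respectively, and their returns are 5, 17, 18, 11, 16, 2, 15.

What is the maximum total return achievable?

Pollux + Canopus + Mira: cost 3 + 13 + 13 = 29 ≤ 36, return 18 + 16 + 15 = 49.
Deneb + Pollux + Canopus: cost 16 + 3 + 13 = 32 ≤ 36, return 17 + 18 + 16 = 51.
Deneb + Pollux + Mira: cost 16 + 3 + 13 = 32 ≤ 36, return 17 + 18 + 15 = 50.
Best is Deneb, Pollux, and Canopus with total return 51.

51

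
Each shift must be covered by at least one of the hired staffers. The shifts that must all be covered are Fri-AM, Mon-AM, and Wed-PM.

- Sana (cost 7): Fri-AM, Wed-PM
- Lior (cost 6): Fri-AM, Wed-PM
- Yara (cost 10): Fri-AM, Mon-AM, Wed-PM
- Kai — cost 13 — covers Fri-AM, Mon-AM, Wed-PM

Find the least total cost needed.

The greedy cost-per-new-shift heuristic would pick Lior and Yara for 16, but a cheaper cover exists.
Yara alone covers Fri-AM, Mon-AM, Wed-PM — every shift.
Total cost: 10.
No cover costs less than 10.

10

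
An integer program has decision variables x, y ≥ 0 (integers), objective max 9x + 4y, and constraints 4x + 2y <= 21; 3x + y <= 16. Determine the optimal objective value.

(x,y)=(5,0): 4·5+2·0=20≤21, 3·5+1·0=15≤16, objective 45.
(x,y)=(4,1): 4·4+2·1=18≤21, 3·4+1·1=13≤16, objective 40.
(x,y)=(4,0): 4·4+2·0=16≤21, 3·4+1·0=12≤16, objective 36.
No feasible integer point exceeds 45.

45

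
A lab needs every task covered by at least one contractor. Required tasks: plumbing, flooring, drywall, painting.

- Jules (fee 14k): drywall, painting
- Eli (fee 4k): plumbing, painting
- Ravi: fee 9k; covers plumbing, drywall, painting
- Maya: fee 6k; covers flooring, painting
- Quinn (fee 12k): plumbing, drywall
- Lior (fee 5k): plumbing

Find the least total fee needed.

15

The greedy cost-per-new-task heuristic would pick Eli, Maya, and Ravi for 19, but a cheaper cover exists.
Choose Ravi and Maya: together they cover plumbing, flooring, drywall, painting — every task.
Total fee: 9 + 6 = 15.
No cover costs less than 15.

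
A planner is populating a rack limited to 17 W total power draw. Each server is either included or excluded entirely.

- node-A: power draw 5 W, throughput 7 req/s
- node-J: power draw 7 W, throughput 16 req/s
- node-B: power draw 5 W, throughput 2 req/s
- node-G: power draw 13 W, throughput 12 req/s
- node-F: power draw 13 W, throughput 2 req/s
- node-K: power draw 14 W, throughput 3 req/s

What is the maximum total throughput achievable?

25

Allowing fractional choices, the relaxed optimum would be about 27.6, but servers are indivisible.
node-A + node-J: power draw 5 + 7 = 12 ≤ 17, throughput 7 + 16 = 23.
node-A + node-J + node-B: power draw 5 + 7 + 5 = 17 ≤ 17, throughput 7 + 16 + 2 = 25.
node-J + node-B: power draw 7 + 5 = 12 ≤ 17, throughput 16 + 2 = 18.
Best is node-A, node-J, and node-B with total throughput 25.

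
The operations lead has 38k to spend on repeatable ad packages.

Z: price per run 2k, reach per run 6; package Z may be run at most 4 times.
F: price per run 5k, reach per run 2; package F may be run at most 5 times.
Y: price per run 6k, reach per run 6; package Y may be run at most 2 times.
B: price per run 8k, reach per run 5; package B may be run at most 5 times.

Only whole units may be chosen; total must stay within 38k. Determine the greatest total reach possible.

Take 4×Z, 2×Y, and 2×B: price 36 ≤ 38, reach 4·6 + 2·6 + 2·5 = 46.
Z has the best ratio (6/2) and is taken to its limit of 4; remaining capacity is filled optimally with the others.

46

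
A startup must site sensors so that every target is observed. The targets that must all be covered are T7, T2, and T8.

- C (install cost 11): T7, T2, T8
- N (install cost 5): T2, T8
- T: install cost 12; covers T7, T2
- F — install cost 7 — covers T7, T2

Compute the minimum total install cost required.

The greedy cost-per-new-target heuristic would pick N and F for 12, but a cheaper cover exists.
C alone covers T7, T2, T8 — every target.
Total install cost: 11.
No cover costs less than 11.

11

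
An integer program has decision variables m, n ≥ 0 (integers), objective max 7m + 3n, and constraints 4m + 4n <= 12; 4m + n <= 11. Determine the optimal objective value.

Relaxing integrality, the LP optimum is 19.67 at (m,n) = (2.67, 0.333), which is not an integer point.
(m,n)=(2,1): 4·2+4·1=12≤12, 4·2+1·1=9≤11, objective 17.
(m,n)=(2,0): 4·2+4·0=8≤12, 4·2+1·0=8≤11, objective 14.
(m,n)=(1,2): 4·1+4·2=12≤12, 4·1+1·2=6≤11, objective 13.
(m,n)=(1,1): 4·1+4·1=8≤12, 4·1+1·1=5≤11, objective 10.
Maximum is 17 at (m,n)=(2,1).

17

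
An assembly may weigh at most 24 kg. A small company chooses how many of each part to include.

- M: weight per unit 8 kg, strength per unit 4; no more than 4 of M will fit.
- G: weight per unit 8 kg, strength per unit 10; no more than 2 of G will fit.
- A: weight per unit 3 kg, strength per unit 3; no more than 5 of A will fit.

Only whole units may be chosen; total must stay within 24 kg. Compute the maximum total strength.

1×G and 5×A: weight 23 ≤ 24, strength 1·10 + 5·3 = 25.
2×G and 2×A: weight 22 ≤ 24, strength 2·10 + 2·3 = 26.
Best is 26.

26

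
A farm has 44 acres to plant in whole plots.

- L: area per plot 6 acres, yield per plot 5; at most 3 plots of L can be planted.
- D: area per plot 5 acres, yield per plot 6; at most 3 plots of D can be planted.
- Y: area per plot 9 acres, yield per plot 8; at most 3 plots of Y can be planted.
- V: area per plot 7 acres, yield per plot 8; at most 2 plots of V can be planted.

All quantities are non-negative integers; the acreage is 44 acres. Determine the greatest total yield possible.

47

Take 1×L, 3×D, 1×Y, and 2×V: area 44 ≤ 44, yield 1·5 + 3·6 + 1·8 + 2·8 = 47.
D has the best ratio (6/5) and is taken to its limit of 3; remaining capacity is filled optimally with the others.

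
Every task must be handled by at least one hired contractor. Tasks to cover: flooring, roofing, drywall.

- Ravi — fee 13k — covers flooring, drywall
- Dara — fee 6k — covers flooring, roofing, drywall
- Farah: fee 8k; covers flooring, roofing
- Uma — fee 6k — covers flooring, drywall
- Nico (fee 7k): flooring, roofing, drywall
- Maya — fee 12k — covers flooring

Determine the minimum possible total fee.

Dara alone covers flooring, roofing, drywall — every task.
Total fee: 6.
No cover costs less than 6.

6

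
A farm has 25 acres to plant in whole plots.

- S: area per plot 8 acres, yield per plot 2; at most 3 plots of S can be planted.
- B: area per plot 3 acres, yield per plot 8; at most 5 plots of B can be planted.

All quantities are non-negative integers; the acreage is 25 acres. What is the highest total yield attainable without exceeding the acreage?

B has the best ratio (8/3); taking only B gives at most 5×8 = 40 (stopped by the supply cap of 5).
Mixing does better — 1×S and 5×B: area 23 ≤ 25, yield 1·2 + 5·8 = 42.

42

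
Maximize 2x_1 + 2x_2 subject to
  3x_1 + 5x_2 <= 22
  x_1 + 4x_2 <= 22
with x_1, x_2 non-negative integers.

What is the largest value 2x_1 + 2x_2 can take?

14

Relaxing integrality, the LP optimum is 14.67 at (x_1,x_2) = (7.33, 0), which is not an integer point.
(x_1,x_2)=(7,0): 3·7+5·0=21≤22, 1·7+4·0=7≤22, objective 14.
(x_1,x_2)=(6,0): 3·6+5·0=18≤22, 1·6+4·0=6≤22, objective 12.
No feasible integer point exceeds 14.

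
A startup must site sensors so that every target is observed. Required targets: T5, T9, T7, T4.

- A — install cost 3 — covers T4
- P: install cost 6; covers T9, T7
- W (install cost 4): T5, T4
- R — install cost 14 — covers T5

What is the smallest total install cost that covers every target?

This is a weighted set-cover instance.
Choose P and W: together they cover T5, T9, T7, T4 — every target.
Total install cost: 6 + 4 = 10.
No cover costs less than 10.

10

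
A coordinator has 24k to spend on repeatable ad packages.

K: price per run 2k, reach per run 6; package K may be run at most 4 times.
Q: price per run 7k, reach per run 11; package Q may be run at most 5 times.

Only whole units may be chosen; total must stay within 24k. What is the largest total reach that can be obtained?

46

K has the best ratio (6/2); taking only K gives at most 4×6 = 24 (stopped by the supply cap of 4).
Mixing does better — 4×K and 2×Q: price 22 ≤ 24, reach 4·6 + 2·11 = 46.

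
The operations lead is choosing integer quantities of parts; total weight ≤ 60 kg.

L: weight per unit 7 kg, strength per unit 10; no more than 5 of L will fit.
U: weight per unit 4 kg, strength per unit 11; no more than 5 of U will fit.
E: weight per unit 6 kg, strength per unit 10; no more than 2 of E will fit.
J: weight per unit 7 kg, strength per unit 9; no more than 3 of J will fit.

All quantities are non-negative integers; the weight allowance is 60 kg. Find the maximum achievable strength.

U has the best ratio (11/4); taking only U gives at most 5×11 = 55 (stopped by the supply cap of 5).
Mixing does better — 4×L, 5×U, and 2×E: weight 60 ≤ 60, strength 4·10 + 5·11 + 2·10 = 115.

115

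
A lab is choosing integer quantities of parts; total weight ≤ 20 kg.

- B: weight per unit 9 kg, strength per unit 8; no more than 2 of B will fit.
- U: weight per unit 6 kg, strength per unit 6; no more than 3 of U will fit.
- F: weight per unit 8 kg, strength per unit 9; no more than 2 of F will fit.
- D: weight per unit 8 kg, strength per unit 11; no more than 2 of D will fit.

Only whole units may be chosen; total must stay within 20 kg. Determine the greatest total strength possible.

2×D: weight 16 ≤ 20, strength 2·11 = 22.
2×U and 1×D: weight 20 ≤ 20, strength 2·6 + 1·11 = 23.
Best is 23.

23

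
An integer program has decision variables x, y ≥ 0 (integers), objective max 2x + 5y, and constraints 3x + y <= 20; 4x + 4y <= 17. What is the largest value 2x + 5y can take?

(x,y)=(0,4): 3·0+1·4=4≤20, 4·0+4·4=16≤17, objective 20.
(x,y)=(1,3): 3·1+1·3=6≤20, 4·1+4·3=16≤17, objective 17.
(x,y)=(0,3): 3·0+1·3=3≤20, 4·0+4·3=12≤17, objective 15.
The best lattice point is (0,4), giving 20.

20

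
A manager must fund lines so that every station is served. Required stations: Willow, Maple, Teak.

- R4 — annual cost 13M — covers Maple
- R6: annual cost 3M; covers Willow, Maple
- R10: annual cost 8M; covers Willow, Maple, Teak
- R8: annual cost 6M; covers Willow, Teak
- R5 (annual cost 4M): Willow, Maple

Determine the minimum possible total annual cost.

8

R10 alone covers Willow, Maple, Teak — every station.
Total annual cost: 8.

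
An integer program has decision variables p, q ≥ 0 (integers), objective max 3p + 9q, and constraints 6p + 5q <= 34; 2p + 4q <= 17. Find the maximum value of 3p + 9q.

36

The continuous relaxation peaks at (0, 4.25) with value 38.25; rounding to a feasible lattice point costs some objective.
(p,q)=(0,4): 6·0+5·4=20≤34, 2·0+4·4=16≤17, objective 36.
(p,q)=(1,3): 6·1+5·3=21≤34, 2·1+4·3=14≤17, objective 30.
(p,q)=(0,3): 6·0+5·3=15≤34, 2·0+4·3=12≤17, objective 27.
Maximum is 36 at (p,q)=(0,4).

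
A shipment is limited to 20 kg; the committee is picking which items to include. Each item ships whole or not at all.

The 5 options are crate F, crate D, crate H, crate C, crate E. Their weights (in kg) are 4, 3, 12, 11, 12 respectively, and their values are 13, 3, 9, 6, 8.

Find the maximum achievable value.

25

Take crate F, crate D, and crate H: weight 4 + 3 + 12 = 19 ≤ 20, value 13 + 3 + 9 = 25.
No other feasible combination does better.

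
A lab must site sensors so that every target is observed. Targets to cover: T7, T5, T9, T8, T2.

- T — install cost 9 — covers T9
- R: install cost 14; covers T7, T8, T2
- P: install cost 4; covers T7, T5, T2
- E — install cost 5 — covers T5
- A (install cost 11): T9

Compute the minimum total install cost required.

27

Choose T, R, and P: together they cover T7, T5, T9, T8, T2 — every target.
Total install cost: 9 + 14 + 4 = 27.
No cover costs less than 27.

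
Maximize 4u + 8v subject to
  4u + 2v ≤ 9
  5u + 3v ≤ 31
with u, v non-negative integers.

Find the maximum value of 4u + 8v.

32

Relaxing integrality, the LP optimum is 36.00 at (u,v) = (0, 4.5), which is not an integer point.
(u,v)=(0,4): 4·0+2·4=8≤9, 5·0+3·4=12≤31, objective 32.
(u,v)=(0,3): 4·0+2·3=6≤9, 5·0+3·3=9≤31, objective 24.
The best lattice point is (0,4), giving 32.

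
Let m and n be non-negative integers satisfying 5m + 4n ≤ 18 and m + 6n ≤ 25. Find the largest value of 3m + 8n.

32

The continuous relaxation peaks at (0.308, 4.12) with value 33.85; rounding to a feasible lattice point costs some objective.
(m,n)=(0,4): 5·0+4·4=16≤18, 1·0+6·4=24≤25, objective 32.
(m,n)=(1,3): 5·1+4·3=17≤18, 1·1+6·3=19≤25, objective 27.
The best lattice point is (0,4), giving 32.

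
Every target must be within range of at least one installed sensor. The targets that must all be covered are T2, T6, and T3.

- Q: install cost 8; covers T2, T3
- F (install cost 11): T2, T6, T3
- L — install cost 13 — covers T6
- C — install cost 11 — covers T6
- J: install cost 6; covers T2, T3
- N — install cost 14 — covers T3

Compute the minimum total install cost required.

This is an integer covering problem.
The greedy cost-per-new-target heuristic would pick J and F for 17, but a cheaper cover exists.
F alone covers T2, T6, T3 — every target.
Total install cost: 11.
No cover costs less than 11.

11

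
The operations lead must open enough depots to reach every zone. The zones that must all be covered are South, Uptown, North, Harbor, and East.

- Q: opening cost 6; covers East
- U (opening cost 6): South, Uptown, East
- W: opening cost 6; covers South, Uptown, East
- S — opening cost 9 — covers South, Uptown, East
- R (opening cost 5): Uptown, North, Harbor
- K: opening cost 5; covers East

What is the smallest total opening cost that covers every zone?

11

Choose U and R: together they cover South, Uptown, North, Harbor, East — every zone.
Total opening cost: 6 + 5 = 11.
No cover costs less than 11.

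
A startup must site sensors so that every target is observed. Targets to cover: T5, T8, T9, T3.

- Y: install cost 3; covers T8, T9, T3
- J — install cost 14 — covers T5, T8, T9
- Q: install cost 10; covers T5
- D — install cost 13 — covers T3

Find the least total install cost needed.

This is a weighted set-cover instance.
Choose Y and Q: together they cover T5, T8, T9, T3 — every target.
Total install cost: 3 + 10 = 13.
No cover costs less than 13.

13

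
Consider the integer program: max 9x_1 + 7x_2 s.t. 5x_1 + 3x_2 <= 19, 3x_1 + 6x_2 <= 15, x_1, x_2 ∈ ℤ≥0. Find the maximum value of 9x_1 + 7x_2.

Relaxing integrality, the LP optimum is 35.57 at (x_1,x_2) = (3.29, 0.857), which is not an integer point.
(x_1,x_2)=(3,1): 5·3+3·1=18≤19, 3·3+6·1=15≤15, objective 34.
(x_1,x_2)=(3,0): 5·3+3·0=15≤19, 3·3+6·0=9≤15, objective 27.
(x_1,x_2)=(2,1): 5·2+3·1=13≤19, 3·2+6·1=12≤15, objective 25.
No feasible integer point exceeds 34.

34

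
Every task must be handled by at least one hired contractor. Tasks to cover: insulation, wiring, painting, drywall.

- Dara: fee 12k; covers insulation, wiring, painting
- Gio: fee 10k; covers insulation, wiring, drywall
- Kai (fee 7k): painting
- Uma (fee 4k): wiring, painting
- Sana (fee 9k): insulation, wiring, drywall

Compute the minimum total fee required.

Choose Uma and Sana: together they cover insulation, wiring, painting, drywall — every task.
Total fee: 4 + 9 = 13.
No cover costs less than 13.

13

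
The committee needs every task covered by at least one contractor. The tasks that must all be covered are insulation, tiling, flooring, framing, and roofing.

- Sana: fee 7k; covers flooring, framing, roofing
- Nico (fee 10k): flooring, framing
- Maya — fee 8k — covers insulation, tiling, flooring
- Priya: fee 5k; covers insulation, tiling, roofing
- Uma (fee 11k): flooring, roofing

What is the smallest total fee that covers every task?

Choose Sana and Priya: together they cover insulation, tiling, flooring, framing, roofing — every task.
Total fee: 7 + 5 = 12.

12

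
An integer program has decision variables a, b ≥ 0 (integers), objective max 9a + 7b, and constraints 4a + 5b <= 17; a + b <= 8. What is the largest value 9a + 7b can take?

(a,b)=(4,0): 4·4+5·0=16≤17, 1·4+1·0=4≤8, objective 36.
(a,b)=(3,1): 4·3+5·1=17≤17, 1·3+1·1=4≤8, objective 34.
(a,b)=(3,0): 4·3+5·0=12≤17, 1·3+1·0=3≤8, objective 27.
The best lattice point is (4,0), giving 36.

36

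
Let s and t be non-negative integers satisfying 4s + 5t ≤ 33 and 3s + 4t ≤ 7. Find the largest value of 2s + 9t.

The continuous relaxation peaks at (0, 1.75) with value 15.75; rounding to a feasible lattice point costs some objective.
(s,t)=(1,1): 4·1+5·1=9≤33, 3·1+4·1=7≤7, objective 11.
(s,t)=(0,1): 4·0+5·1=5≤33, 3·0+4·1=4≤7, objective 9.
(s,t)=(2,0): 4·2+5·0=8≤33, 3·2+4·0=6≤7, objective 4.
The best lattice point is (1,1), giving 11.

11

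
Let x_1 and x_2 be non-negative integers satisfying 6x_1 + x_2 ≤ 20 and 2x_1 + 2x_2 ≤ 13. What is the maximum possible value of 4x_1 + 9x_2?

54

(x_1,x_2)=(0,6): 6·0+1·6=6≤20, 2·0+2·6=12≤13, objective 54.
(x_1,x_2)=(1,5): 6·1+1·5=11≤20, 2·1+2·5=12≤13, objective 49.
(x_1,x_2)=(0,5): 6·0+1·5=5≤20, 2·0+2·5=10≤13, objective 45.
No feasible integer point exceeds 54.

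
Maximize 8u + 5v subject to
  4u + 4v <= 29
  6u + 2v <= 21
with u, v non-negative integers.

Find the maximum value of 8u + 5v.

(u,v)=(1,6): 4·1+4·6=28≤29, 6·1+2·6=18≤21, objective 38.
(u,v)=(2,4): 4·2+4·4=24≤29, 6·2+2·4=20≤21, objective 36.
(u,v)=(0,7): 4·0+4·7=28≤29, 6·0+2·7=14≤21, objective 35.
Maximum is 38 at (u,v)=(1,6).

38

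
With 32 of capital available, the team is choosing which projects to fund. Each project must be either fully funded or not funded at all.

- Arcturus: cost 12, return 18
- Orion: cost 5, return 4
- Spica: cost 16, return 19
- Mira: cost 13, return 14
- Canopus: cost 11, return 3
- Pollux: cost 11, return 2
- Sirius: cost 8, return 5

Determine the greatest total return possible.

This is a 0-1 knapsack instance.
Allowing fractional choices, the relaxed optimum would be about 41.3, but projects are indivisible.
Arcturus + Orion + Mira: cost 12 + 5 + 13 = 30 ≤ 32, return 18 + 4 + 14 = 36.
Arcturus + Spica: cost 12 + 16 = 28 ≤ 32, return 18 + 19 = 37.
Best is Arcturus and Spica with total return 37.

37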